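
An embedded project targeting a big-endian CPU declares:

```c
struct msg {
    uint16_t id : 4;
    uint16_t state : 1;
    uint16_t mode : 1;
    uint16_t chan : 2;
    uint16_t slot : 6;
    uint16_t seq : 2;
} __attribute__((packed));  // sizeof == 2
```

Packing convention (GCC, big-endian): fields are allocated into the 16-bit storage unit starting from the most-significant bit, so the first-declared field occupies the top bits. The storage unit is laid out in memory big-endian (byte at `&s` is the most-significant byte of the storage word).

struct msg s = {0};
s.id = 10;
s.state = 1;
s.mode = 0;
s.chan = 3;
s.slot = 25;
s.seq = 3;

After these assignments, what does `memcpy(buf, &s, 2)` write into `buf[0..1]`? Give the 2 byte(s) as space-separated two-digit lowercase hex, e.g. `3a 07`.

id:4 = 10 → 0xa << 12 → word 0xa000
state:1 = 1 → 0x1 << 11 → word 0xa800
mode:1 = 0 → 0x0 << 10 → word 0xa800
chan:2 = 3 → 0x3 << 8 → word 0xab00
slot:6 = 25 → 0x19 << 2 → word 0xab64
seq:2 = 3 → 0x3 << 0 → word 0xab67
word = 0xab67 → big-endian bytes:
  [0]=0xab  [1]=0x67

ab 67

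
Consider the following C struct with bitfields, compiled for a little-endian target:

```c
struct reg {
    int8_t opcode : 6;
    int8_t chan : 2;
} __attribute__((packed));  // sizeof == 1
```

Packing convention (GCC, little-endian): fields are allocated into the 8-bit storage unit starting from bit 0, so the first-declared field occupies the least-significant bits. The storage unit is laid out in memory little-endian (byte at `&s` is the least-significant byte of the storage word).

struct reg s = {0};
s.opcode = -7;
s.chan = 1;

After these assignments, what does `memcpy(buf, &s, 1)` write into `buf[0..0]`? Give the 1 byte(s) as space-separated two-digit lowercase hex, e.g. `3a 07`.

opcode (6b) val=-7 bits=0x39 at bit 0: 0x39
chan (2b) val=1 bits=0x1 at bit 6: 0x79
word = 0x79 → little-endian bytes:
  [0]=0x79

79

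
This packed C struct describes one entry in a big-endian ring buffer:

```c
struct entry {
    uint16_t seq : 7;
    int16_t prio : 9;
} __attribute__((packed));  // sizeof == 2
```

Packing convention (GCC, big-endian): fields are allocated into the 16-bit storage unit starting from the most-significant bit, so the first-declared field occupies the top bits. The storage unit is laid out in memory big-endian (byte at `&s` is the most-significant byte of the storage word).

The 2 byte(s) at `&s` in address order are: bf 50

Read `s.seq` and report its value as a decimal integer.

[0]=0xbf [1]=0x50 (big-endian) → word 0xbf50
seq [9+:7] = (word>>9) & 0x7f = 95  ←
prio [0+:9] = (word>>0) & 0x1ff = 336

95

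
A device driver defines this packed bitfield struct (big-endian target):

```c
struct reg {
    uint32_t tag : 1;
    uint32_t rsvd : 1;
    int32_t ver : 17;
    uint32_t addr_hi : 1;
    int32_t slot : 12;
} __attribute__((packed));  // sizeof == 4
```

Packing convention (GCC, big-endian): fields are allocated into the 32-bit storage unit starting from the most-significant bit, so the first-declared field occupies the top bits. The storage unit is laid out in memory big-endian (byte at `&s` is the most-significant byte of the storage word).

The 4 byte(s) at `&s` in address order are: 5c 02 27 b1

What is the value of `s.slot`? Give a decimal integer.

1969

[0]=0x5c [1]=0x02 [2]=0x27 [3]=0xb1 (big-endian) → word 0x5c0227b1
tag:1 @ bit 31 → (0x5c0227b1>>31)&0x1 = 0x0
rsvd:1 @ bit 30 → (0x5c0227b1>>30)&0x1 = 0x1
ver:17 @ bit 13 → (0x5c0227b1>>13)&0x1ffff = 0xe011
addr_hi:1 @ bit 12 → (0x5c0227b1>>12)&0x1 = 0x0
slot:12 @ bit 0 → (0x5c0227b1>>0)&0xfff = 0x7b1  ←
slot signed 12b, MSB=0: value = 1969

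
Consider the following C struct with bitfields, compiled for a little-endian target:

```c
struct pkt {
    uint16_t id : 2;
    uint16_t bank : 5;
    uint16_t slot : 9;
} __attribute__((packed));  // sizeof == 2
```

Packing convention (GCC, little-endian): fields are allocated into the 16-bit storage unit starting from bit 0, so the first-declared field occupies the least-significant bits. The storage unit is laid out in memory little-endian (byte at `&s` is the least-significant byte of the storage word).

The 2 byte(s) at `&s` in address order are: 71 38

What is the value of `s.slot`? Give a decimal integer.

[0]=0x71 [1]=0x38 (little-endian) → word 0x3871
id [0+:2] = (word>>0) & 0x3 = 1
bank [2+:5] = (word>>2) & 0x1f = 28
slot [7+:9] = (word>>7) & 0x1ff = 112  ←

112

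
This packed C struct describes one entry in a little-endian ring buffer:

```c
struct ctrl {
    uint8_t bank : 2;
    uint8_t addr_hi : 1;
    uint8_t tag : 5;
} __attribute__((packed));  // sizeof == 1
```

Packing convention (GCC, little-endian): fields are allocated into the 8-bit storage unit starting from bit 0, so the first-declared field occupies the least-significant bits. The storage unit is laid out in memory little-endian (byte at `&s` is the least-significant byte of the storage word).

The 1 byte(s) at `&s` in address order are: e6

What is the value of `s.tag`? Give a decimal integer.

28

[0]=0xe6 (little-endian) → word 0xe6
bank [0+:2] = (word>>0) & 0x3 = 2
addr_hi [2+:1] = (word>>2) & 0x1 = 1
tag [3+:5] = (word>>3) & 0x1f = 28  ←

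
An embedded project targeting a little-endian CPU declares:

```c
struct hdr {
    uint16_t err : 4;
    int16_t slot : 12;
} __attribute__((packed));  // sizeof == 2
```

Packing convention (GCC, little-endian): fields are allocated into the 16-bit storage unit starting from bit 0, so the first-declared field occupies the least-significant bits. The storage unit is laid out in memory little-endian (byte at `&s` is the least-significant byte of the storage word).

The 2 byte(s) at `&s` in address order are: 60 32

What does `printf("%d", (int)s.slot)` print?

[0]=0x60 [1]=0x32 (little-endian) → word 0x3260
err:4 @ bit 0 → (0x3260>>0)&0xf = 0x0
slot:12 @ bit 4 → (0x3260>>4)&0xfff = 0x326  ←
slot signed 12b, MSB=0: value = 806

806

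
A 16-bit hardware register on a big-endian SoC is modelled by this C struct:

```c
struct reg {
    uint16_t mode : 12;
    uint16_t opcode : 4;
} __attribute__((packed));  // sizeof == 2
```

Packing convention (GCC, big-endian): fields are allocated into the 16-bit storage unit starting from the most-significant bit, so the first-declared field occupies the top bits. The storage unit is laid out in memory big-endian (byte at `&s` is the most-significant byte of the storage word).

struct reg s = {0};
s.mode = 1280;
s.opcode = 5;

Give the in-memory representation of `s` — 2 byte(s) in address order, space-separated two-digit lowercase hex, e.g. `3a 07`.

50 05

mode:12 = 1280 → 0x500 << 4 → word 0x5000
opcode:4 = 5 → 0x5 << 0 → word 0x5005
word = 0x5005 → big-endian bytes:
  [0]=0x50  [1]=0x05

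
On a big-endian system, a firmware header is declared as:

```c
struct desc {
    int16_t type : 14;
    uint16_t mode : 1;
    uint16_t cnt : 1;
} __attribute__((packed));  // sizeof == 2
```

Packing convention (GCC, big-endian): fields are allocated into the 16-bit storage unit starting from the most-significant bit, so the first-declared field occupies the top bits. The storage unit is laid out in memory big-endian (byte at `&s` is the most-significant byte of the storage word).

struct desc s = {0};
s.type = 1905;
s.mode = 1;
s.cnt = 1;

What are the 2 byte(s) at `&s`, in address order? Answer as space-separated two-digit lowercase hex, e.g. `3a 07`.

1d c7

type:14 = 1905 → 0x771 << 2 → word 0x1dc4
mode:1 = 1 → 0x1 << 1 → word 0x1dc6
cnt:1 = 1 → 0x1 << 0 → word 0x1dc7
word = 0x1dc7 → big-endian bytes:
  [0]=0x1d  [1]=0xc7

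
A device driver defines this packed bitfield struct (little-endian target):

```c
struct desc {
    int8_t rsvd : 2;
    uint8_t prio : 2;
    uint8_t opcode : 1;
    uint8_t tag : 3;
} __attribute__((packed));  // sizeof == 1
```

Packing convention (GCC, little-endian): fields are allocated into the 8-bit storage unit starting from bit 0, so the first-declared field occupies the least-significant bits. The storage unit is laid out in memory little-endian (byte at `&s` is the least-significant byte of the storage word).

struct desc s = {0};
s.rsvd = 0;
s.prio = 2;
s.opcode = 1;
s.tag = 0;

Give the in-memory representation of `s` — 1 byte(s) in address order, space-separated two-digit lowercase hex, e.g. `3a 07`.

rsvd (2b) val=0 bits=0x0 at bit 0: 0x00
prio (2b) val=2 bits=0x2 at bit 2: 0x08
opcode (1b) val=1 bits=0x1 at bit 4: 0x18
tag (3b) val=0 bits=0x0 at bit 5: 0x18
word = 0x18 → little-endian bytes:
  [0]=0x18

18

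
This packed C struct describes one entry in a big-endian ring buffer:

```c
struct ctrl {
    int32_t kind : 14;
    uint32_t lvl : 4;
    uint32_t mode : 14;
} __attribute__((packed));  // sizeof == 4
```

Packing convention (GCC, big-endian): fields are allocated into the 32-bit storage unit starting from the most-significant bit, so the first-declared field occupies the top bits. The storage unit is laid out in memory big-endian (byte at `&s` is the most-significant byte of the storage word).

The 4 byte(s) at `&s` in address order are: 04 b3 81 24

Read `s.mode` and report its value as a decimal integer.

[0]=0x04 [1]=0xb3 [2]=0x81 [3]=0x24 (big-endian) → word 0x04b38124
kind:14 @ bit 18 → (0x04b38124>>18)&0x3fff = 0x12c
lvl:4 @ bit 14 → (0x04b38124>>14)&0xf = 0xe
mode:14 @ bit 0 → (0x04b38124>>0)&0x3fff = 0x124  ←

292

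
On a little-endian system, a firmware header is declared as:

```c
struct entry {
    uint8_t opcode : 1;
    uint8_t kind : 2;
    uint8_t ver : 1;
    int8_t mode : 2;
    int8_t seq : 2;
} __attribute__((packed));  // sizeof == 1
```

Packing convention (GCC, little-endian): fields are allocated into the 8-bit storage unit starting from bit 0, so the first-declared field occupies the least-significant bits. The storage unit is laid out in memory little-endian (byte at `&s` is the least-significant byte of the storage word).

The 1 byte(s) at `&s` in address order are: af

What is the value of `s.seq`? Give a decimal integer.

[0]=0xaf (little-endian) → word 0xaf
opcode [0+:1] = (word>>0) & 0x1 = 1
kind [1+:2] = (word>>1) & 0x3 = 3
ver [3+:1] = (word>>3) & 0x1 = 1
mode [4+:2] = (word>>4) & 0x3 = 2
seq [6+:2] = (word>>6) & 0x3 = 2  ←
seq signed 2b, MSB=1: 2 - 4 = -2

-2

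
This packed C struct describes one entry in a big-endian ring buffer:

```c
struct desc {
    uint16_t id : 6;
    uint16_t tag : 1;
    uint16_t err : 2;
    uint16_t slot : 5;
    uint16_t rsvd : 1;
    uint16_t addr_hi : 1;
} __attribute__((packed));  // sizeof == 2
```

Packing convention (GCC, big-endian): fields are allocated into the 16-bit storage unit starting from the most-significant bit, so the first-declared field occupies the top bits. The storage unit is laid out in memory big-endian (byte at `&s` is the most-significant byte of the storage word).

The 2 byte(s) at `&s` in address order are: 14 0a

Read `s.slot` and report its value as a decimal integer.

2

[0]=0x14 [1]=0x0a (big-endian) → word 0x140a
id:6 @ bit 10 → (0x140a>>10)&0x3f = 0x5
tag:1 @ bit 9 → (0x140a>>9)&0x1 = 0x0
err:2 @ bit 7 → (0x140a>>7)&0x3 = 0x0
slot:5 @ bit 2 → (0x140a>>2)&0x1f = 0x2  ←
rsvd:1 @ bit 1 → (0x140a>>1)&0x1 = 0x1
addr_hi:1 @ bit 0 → (0x140a>>0)&0x1 = 0x0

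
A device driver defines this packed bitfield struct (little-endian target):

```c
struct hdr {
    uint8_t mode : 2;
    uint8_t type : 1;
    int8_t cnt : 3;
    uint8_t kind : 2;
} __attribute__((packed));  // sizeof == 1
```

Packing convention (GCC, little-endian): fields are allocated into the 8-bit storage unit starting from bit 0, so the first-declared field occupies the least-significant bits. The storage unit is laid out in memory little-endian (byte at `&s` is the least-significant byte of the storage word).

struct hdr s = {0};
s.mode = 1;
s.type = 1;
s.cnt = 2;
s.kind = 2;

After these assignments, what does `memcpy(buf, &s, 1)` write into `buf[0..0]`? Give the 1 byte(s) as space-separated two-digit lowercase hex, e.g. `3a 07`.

mode:2 = 1 → 0x1 << 0 → word 0x01
type:1 = 1 → 0x1 << 2 → word 0x05
cnt:3 = 2 → 0x2 << 3 → word 0x15
kind:2 = 2 → 0x2 << 6 → word 0x95
word = 0x95 → little-endian bytes:
  [0]=0x95

95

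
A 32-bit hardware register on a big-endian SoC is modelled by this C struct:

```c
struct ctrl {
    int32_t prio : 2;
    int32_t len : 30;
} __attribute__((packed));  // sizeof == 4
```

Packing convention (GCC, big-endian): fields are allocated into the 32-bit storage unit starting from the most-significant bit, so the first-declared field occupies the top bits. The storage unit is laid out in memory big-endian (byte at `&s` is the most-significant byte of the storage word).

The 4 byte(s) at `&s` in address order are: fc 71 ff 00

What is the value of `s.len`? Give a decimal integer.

[0]=0xfc [1]=0x71 [2]=0xff [3]=0x00 (big-endian) → word 0xfc71ff00
prio [30+:2] = (word>>30) & 0x3 = 3
len [0+:30] = (word>>0) & 0x3fffffff = 1014103808  ←
len signed 30b, MSB=1: 1014103808 - 1073741824 = -59638016

-59638016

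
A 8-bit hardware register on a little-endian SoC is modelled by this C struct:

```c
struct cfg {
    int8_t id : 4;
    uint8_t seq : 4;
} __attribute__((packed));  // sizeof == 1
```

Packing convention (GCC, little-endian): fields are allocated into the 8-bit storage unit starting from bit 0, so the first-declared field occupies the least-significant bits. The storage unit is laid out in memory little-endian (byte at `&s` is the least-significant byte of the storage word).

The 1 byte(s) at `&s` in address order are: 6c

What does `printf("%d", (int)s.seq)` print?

6

[0]=0x6c (little-endian) → word 0x6c
id [0+:4] = (word>>0) & 0xf = 12
seq [4+:4] = (word>>4) & 0xf = 6  ←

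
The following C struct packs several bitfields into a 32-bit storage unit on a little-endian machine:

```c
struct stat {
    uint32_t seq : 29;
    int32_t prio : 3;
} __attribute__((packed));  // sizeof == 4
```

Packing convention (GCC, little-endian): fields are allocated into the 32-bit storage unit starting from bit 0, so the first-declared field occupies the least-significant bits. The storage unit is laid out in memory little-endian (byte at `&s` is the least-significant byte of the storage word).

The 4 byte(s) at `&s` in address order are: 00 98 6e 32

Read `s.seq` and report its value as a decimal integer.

309237760

[0]=0x00 [1]=0x98 [2]=0x6e [3]=0x32 (little-endian) → word 0x326e9800
seq [0+:29] = (word>>0) & 0x1fffffff = 309237760  ←
prio [29+:3] = (word>>29) & 0x7 = 1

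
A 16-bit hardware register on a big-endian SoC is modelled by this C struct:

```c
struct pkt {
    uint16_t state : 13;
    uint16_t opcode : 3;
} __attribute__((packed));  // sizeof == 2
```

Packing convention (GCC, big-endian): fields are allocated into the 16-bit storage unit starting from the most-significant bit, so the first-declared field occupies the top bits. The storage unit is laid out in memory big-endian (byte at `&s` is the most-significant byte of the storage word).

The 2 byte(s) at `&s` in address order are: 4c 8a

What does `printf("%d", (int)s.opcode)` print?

2

[0]=0x4c [1]=0x8a (big-endian) → word 0x4c8a
state:13 @ bit 3 → (0x4c8a>>3)&0x1fff = 0x991
opcode:3 @ bit 0 → (0x4c8a>>0)&0x7 = 0x2  ←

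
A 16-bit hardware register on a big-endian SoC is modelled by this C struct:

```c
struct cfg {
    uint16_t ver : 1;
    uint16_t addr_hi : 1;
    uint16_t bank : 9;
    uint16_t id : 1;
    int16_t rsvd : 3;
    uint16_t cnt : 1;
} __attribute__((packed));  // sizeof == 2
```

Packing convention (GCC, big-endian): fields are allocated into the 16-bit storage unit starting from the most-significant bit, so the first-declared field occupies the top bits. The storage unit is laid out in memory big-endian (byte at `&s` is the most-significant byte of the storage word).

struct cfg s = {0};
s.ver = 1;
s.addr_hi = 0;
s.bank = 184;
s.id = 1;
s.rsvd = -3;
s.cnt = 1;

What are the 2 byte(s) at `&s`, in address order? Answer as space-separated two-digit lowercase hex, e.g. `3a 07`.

[15+:1] ver=1 & 0x1 = 0x1; word=0x8000
[14+:1] addr_hi=0 & 0x1 = 0x0; word=0x8000
[5+:9] bank=184 & 0x1ff = 0xb8; word=0x9700
[4+:1] id=1 & 0x1 = 0x1; word=0x9710
[1+:3] rsvd=-3 & 0x7 = 0x5; word=0x971a
[0+:1] cnt=1 & 0x1 = 0x1; word=0x971b
word = 0x971b → big-endian bytes:
  [0]=0x97  [1]=0x1b

97 1b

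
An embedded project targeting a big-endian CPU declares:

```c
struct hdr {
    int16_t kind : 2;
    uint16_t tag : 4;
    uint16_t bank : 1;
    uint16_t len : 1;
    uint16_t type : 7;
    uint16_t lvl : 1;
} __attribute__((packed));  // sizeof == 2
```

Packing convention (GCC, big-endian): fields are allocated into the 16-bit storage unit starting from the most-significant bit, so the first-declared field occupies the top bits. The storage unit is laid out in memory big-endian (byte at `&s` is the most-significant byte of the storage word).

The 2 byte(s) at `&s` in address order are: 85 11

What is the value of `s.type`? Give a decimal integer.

[0]=0x85 [1]=0x11 (big-endian) → word 0x8511
kind:2 @ bit 14 → (0x8511>>14)&0x3 = 0x2
tag:4 @ bit 10 → (0x8511>>10)&0xf = 0x1
bank:1 @ bit 9 → (0x8511>>9)&0x1 = 0x0
len:1 @ bit 8 → (0x8511>>8)&0x1 = 0x1
type:7 @ bit 1 → (0x8511>>1)&0x7f = 0x8  ←
lvl:1 @ bit 0 → (0x8511>>0)&0x1 = 0x1

8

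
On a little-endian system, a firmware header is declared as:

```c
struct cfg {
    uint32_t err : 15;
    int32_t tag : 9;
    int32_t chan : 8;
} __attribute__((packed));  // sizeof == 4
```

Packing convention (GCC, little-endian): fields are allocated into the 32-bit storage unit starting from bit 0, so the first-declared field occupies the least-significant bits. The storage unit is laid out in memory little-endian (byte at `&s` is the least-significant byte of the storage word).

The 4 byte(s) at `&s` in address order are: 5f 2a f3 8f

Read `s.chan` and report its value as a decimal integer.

[0]=0x5f [1]=0x2a [2]=0xf3 [3]=0x8f (little-endian) → word 0x8ff32a5f
err:15 @ bit 0 → (0x8ff32a5f>>0)&0x7fff = 0x2a5f
tag:9 @ bit 15 → (0x8ff32a5f>>15)&0x1ff = 0x1e6
chan:8 @ bit 24 → (0x8ff32a5f>>24)&0xff = 0x8f  ←
chan signed 8b, MSB=1: 143 - 256 = -113

-113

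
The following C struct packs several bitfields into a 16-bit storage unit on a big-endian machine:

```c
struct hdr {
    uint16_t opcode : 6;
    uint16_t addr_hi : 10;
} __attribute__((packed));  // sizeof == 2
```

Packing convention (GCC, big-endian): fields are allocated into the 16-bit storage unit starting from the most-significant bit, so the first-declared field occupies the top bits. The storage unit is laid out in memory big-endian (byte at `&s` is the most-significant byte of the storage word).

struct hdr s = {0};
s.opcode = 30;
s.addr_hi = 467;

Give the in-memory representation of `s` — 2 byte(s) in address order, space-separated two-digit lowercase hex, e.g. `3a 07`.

[10+:6] opcode=30 & 0x3f = 0x1e; word=0x7800
[0+:10] addr_hi=467 & 0x3ff = 0x1d3; word=0x79d3
word = 0x79d3 → big-endian bytes:
  [0]=0x79  [1]=0xd3

79 d3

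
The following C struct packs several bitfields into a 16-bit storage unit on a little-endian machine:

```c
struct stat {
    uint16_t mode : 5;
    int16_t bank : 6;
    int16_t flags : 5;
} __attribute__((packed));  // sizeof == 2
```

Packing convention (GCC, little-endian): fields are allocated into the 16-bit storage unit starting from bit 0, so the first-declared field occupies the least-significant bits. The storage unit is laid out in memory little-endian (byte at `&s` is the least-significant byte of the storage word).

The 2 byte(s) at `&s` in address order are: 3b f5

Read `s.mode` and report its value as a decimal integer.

[0]=0x3b [1]=0xf5 (little-endian) → word 0xf53b
mode [0+:5] = (word>>0) & 0x1f = 27  ←
bank [5+:6] = (word>>5) & 0x3f = 41
flags [11+:5] = (word>>11) & 0x1f = 30

27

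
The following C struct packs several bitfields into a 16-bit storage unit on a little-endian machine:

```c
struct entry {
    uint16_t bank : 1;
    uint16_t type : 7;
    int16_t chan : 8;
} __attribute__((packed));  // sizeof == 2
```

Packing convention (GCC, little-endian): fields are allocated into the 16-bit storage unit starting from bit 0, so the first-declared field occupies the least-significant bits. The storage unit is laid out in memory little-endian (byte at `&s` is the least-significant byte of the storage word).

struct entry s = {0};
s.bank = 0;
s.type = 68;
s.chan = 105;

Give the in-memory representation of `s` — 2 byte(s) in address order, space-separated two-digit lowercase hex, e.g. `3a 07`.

88 69

bank:1 = 0 → 0x0 << 0 → word 0x0000
type:7 = 68 → 0x44 << 1 → word 0x0088
chan:8 = 105 → 0x69 << 8 → word 0x6988
word = 0x6988 → little-endian bytes:
  [0]=0x88  [1]=0x69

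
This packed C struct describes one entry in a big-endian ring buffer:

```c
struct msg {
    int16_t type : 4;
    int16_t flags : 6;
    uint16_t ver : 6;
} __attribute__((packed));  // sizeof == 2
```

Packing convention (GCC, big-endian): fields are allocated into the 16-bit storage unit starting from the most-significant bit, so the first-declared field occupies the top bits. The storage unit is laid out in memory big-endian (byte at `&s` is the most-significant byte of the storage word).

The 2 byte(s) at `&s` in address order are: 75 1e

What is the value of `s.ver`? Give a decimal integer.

[0]=0x75 [1]=0x1e (big-endian) → word 0x751e
type:4 @ bit 12 → (0x751e>>12)&0xf = 0x7
flags:6 @ bit 6 → (0x751e>>6)&0x3f = 0x14
ver:6 @ bit 0 → (0x751e>>0)&0x3f = 0x1e  ←

30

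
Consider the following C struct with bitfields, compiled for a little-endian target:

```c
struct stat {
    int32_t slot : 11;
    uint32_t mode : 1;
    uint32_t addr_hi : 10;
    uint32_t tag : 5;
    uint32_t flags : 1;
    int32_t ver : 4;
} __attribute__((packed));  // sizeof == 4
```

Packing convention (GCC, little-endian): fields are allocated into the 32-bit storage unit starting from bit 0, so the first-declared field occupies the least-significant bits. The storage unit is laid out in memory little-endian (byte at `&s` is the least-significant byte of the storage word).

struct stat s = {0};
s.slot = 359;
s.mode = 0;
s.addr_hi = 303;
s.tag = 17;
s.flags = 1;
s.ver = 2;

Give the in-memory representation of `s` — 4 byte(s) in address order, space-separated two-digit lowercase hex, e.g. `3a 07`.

67 f1 52 2c

[0+:11] slot=359 & 0x7ff = 0x167; word=0x00000167
[11+:1] mode=0 & 0x1 = 0x0; word=0x00000167
[12+:10] addr_hi=303 & 0x3ff = 0x12f; word=0x0012f167
[22+:5] tag=17 & 0x1f = 0x11; word=0x0452f167
[27+:1] flags=1 & 0x1 = 0x1; word=0x0c52f167
[28+:4] ver=2 & 0xf = 0x2; word=0x2c52f167
word = 0x2c52f167 → little-endian bytes:
  [0]=0x67  [1]=0xf1  [2]=0x52  [3]=0x2c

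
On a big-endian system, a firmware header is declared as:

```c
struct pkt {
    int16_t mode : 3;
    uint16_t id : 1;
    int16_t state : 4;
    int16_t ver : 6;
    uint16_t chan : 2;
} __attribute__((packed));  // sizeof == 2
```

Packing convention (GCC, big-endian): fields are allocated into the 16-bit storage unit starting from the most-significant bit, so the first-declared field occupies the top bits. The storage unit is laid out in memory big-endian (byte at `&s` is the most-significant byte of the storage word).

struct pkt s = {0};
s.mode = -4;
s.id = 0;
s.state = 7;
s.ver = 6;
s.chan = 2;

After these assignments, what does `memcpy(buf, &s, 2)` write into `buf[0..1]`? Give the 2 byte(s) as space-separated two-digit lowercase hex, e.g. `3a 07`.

87 1a

[13+:3] mode=-4 & 0x7 = 0x4; word=0x8000
[12+:1] id=0 & 0x1 = 0x0; word=0x8000
[8+:4] state=7 & 0xf = 0x7; word=0x8700
[2+:6] ver=6 & 0x3f = 0x6; word=0x8718
[0+:2] chan=2 & 0x3 = 0x2; word=0x871a
word = 0x871a → big-endian bytes:
  [0]=0x87  [1]=0x1a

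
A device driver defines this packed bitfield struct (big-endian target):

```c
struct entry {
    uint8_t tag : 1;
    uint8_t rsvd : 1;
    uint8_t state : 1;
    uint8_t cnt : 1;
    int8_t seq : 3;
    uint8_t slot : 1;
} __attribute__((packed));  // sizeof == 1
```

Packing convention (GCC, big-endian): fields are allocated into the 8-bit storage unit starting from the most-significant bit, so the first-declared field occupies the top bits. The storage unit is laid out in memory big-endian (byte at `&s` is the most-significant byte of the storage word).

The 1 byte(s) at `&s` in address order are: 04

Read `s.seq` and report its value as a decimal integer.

2

[0]=0x04 (big-endian) → word 0x04
tag [7+:1] = (word>>7) & 0x1 = 0
rsvd [6+:1] = (word>>6) & 0x1 = 0
state [5+:1] = (word>>5) & 0x1 = 0
cnt [4+:1] = (word>>4) & 0x1 = 0
seq [1+:3] = (word>>1) & 0x7 = 2  ←
slot [0+:1] = (word>>0) & 0x1 = 0
seq signed 3b, MSB=0: value = 2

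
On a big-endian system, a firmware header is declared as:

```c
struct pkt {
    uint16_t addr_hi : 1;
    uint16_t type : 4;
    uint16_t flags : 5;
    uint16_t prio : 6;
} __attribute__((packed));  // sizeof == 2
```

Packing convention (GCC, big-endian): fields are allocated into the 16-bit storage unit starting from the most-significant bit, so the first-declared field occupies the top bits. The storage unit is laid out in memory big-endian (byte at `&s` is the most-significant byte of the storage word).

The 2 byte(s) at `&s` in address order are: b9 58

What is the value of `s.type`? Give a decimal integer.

[0]=0xb9 [1]=0x58 (big-endian) → word 0xb958
addr_hi [15+:1] = (word>>15) & 0x1 = 1
type [11+:4] = (word>>11) & 0xf = 7  ←
flags [6+:5] = (word>>6) & 0x1f = 5
prio [0+:6] = (word>>0) & 0x3f = 24

7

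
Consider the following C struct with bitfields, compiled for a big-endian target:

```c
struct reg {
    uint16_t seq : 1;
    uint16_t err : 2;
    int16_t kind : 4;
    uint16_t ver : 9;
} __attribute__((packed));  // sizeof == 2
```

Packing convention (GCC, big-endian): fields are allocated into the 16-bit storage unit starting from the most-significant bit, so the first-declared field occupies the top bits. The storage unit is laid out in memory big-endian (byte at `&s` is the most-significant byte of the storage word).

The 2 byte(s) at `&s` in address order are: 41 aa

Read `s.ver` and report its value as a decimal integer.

[0]=0x41 [1]=0xaa (big-endian) → word 0x41aa
seq:1 @ bit 15 → (0x41aa>>15)&0x1 = 0x0
err:2 @ bit 13 → (0x41aa>>13)&0x3 = 0x2
kind:4 @ bit 9 → (0x41aa>>9)&0xf = 0x0
ver:9 @ bit 0 → (0x41aa>>0)&0x1ff = 0x1aa  ←

426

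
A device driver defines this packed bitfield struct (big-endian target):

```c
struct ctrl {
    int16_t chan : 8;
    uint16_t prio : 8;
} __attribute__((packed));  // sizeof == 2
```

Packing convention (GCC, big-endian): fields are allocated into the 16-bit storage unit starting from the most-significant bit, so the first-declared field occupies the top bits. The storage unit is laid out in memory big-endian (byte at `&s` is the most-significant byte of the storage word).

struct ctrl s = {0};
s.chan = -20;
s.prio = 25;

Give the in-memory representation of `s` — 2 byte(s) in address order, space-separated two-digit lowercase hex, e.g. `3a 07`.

[8+:8] chan=-20 & 0xff = 0xec; word=0xec00
[0+:8] prio=25 & 0xff = 0x19; word=0xec19
word = 0xec19 → big-endian bytes:
  [0]=0xec  [1]=0x19

ec 19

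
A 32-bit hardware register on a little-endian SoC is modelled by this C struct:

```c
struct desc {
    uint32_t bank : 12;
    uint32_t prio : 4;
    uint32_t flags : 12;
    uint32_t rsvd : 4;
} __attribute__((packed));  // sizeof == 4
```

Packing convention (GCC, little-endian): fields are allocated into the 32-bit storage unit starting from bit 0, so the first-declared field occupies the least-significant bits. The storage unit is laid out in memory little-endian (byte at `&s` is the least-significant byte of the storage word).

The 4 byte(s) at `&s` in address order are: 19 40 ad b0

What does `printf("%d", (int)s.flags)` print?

[0]=0x19 [1]=0x40 [2]=0xad [3]=0xb0 (little-endian) → word 0xb0ad4019
bank:12 @ bit 0 → (0xb0ad4019>>0)&0xfff = 0x19
prio:4 @ bit 12 → (0xb0ad4019>>12)&0xf = 0x4
flags:12 @ bit 16 → (0xb0ad4019>>16)&0xfff = 0xad  ←
rsvd:4 @ bit 28 → (0xb0ad4019>>28)&0xf = 0xb

173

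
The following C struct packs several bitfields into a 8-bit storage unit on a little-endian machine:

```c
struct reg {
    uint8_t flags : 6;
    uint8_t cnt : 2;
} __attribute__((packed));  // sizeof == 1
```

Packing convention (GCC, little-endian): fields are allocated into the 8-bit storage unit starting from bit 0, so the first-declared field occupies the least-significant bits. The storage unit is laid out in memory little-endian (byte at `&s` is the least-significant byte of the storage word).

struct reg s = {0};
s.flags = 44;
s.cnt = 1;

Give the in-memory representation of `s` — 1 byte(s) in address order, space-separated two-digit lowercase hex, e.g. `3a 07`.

flags:6 = 44 → 0x2c << 0 → word 0x2c
cnt:2 = 1 → 0x1 << 6 → word 0x6c
word = 0x6c → little-endian bytes:
  [0]=0x6c

6c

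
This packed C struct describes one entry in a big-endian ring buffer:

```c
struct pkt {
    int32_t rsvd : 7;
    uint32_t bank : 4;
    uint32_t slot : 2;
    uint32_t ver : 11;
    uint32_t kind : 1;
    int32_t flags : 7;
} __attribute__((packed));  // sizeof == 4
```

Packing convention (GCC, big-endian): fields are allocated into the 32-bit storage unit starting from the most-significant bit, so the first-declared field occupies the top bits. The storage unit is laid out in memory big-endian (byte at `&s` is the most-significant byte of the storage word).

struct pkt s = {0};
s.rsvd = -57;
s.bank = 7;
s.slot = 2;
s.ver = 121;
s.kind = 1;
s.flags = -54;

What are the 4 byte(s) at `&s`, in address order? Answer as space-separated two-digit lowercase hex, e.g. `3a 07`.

rsvd (7b) val=-57 bits=0x47 at bit 25: 0x8e000000
bank (4b) val=7 bits=0x7 at bit 21: 0x8ee00000
slot (2b) val=2 bits=0x2 at bit 19: 0x8ef00000
ver (11b) val=121 bits=0x79 at bit 8: 0x8ef07900
kind (1b) val=1 bits=0x1 at bit 7: 0x8ef07980
flags (7b) val=-54 bits=0x4a at bit 0: 0x8ef079ca
word = 0x8ef079ca → big-endian bytes:
  [0]=0x8e  [1]=0xf0  [2]=0x79  [3]=0xca

8e f0 79 ca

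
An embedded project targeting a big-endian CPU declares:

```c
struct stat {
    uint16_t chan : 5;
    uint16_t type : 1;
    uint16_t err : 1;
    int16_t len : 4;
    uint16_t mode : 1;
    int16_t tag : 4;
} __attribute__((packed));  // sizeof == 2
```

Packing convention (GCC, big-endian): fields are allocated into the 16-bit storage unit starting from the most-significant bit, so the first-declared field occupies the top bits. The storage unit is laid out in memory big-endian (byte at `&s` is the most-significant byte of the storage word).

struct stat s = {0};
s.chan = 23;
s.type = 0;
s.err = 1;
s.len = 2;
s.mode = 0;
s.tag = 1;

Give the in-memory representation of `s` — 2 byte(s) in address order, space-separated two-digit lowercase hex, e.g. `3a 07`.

ba 41

chan (5b) val=23 bits=0x17 at bit 11: 0xb800
type (1b) val=0 bits=0x0 at bit 10: 0xb800
err (1b) val=1 bits=0x1 at bit 9: 0xba00
len (4b) val=2 bits=0x2 at bit 5: 0xba40
mode (1b) val=0 bits=0x0 at bit 4: 0xba40
tag (4b) val=1 bits=0x1 at bit 0: 0xba41
word = 0xba41 → big-endian bytes:
  [0]=0xba  [1]=0x41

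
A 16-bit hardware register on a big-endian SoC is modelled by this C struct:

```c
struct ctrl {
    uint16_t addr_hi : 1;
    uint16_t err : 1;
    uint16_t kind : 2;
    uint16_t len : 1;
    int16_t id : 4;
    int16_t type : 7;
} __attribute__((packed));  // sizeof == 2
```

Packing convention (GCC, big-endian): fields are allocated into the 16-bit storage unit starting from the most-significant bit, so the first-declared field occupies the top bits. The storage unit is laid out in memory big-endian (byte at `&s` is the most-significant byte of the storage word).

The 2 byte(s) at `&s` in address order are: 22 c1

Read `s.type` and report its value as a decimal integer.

[0]=0x22 [1]=0xc1 (big-endian) → word 0x22c1
addr_hi:1 @ bit 15 → (0x22c1>>15)&0x1 = 0x0
err:1 @ bit 14 → (0x22c1>>14)&0x1 = 0x0
kind:2 @ bit 12 → (0x22c1>>12)&0x3 = 0x2
len:1 @ bit 11 → (0x22c1>>11)&0x1 = 0x0
id:4 @ bit 7 → (0x22c1>>7)&0xf = 0x5
type:7 @ bit 0 → (0x22c1>>0)&0x7f = 0x41  ←
type signed 7b, MSB=1: 65 - 128 = -63

-63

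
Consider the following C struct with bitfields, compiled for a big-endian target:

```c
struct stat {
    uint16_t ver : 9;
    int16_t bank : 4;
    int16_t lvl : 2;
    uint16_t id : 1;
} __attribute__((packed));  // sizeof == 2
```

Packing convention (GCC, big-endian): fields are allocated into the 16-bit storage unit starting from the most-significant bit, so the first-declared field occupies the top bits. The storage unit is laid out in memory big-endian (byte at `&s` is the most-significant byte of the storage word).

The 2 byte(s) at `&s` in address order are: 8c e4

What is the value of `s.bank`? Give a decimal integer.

[0]=0x8c [1]=0xe4 (big-endian) → word 0x8ce4
ver [7+:9] = (word>>7) & 0x1ff = 281
bank [3+:4] = (word>>3) & 0xf = 12  ←
lvl [1+:2] = (word>>1) & 0x3 = 2
id [0+:1] = (word>>0) & 0x1 = 0
bank signed 4b, MSB=1: 12 - 16 = -4

-4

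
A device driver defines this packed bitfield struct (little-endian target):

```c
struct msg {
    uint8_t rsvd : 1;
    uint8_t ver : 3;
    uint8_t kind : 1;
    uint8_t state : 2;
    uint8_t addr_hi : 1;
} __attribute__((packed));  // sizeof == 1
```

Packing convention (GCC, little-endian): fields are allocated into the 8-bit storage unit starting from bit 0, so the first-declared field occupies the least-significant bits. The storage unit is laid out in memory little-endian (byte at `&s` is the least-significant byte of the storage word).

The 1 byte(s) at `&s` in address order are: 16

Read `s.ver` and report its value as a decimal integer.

3

[0]=0x16 (little-endian) → word 0x16
rsvd [0+:1] = (word>>0) & 0x1 = 0
ver [1+:3] = (word>>1) & 0x7 = 3  ←
kind [4+:1] = (word>>4) & 0x1 = 1
state [5+:2] = (word>>5) & 0x3 = 0
addr_hi [7+:1] = (word>>7) & 0x1 = 0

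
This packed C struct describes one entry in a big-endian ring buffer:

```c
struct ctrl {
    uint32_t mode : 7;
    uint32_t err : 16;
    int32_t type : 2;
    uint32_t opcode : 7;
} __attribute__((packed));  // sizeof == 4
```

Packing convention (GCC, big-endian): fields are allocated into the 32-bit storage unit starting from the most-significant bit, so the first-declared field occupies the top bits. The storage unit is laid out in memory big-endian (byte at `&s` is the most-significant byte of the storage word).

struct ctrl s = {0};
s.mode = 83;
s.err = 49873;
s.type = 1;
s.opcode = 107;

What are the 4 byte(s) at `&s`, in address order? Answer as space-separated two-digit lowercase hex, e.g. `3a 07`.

[25+:7] mode=83 & 0x7f = 0x53; word=0xa6000000
[9+:16] err=49873 & 0xffff = 0xc2d1; word=0xa785a200
[7+:2] type=1 & 0x3 = 0x1; word=0xa785a280
[0+:7] opcode=107 & 0x7f = 0x6b; word=0xa785a2eb
word = 0xa785a2eb → big-endian bytes:
  [0]=0xa7  [1]=0x85  [2]=0xa2  [3]=0xeb

a7 85 a2 eb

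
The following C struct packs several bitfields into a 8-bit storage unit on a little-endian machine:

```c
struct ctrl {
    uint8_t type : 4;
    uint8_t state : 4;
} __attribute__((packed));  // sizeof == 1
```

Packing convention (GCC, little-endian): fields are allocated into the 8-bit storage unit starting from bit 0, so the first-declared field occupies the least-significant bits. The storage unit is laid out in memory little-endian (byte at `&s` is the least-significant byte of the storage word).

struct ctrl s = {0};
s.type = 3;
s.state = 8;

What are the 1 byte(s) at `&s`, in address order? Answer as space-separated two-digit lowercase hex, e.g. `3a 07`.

type:4 = 3 → 0x3 << 0 → word 0x03
state:4 = 8 → 0x8 << 4 → word 0x83
word = 0x83 → little-endian bytes:
  [0]=0x83

83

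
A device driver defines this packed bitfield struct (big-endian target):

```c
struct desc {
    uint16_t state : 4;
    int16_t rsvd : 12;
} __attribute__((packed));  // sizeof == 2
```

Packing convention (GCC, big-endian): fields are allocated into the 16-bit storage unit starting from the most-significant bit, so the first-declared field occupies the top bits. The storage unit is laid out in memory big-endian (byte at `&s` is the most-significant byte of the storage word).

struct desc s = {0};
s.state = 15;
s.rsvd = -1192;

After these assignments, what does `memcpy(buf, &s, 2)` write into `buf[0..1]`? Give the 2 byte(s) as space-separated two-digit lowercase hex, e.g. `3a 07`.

state (4b) val=15 bits=0xf at bit 12: 0xf000
rsvd (12b) val=-1192 bits=0xb58 at bit 0: 0xfb58
word = 0xfb58 → big-endian bytes:
  [0]=0xfb  [1]=0x58

fb 58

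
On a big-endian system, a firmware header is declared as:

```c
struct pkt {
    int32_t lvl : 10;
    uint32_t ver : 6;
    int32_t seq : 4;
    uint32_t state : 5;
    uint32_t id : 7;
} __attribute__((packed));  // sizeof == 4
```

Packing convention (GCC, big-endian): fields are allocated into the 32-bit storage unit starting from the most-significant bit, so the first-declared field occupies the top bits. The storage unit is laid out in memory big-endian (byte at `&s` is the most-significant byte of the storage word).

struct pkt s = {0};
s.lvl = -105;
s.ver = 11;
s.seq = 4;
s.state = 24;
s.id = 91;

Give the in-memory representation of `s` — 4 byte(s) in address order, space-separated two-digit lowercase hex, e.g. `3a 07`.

[22+:10] lvl=-105 & 0x3ff = 0x397; word=0xe5c00000
[16+:6] ver=11 & 0x3f = 0xb; word=0xe5cb0000
[12+:4] seq=4 & 0xf = 0x4; word=0xe5cb4000
[7+:5] state=24 & 0x1f = 0x18; word=0xe5cb4c00
[0+:7] id=91 & 0x7f = 0x5b; word=0xe5cb4c5b
word = 0xe5cb4c5b → big-endian bytes:
  [0]=0xe5  [1]=0xcb  [2]=0x4c  [3]=0x5b

e5 cb 4c 5b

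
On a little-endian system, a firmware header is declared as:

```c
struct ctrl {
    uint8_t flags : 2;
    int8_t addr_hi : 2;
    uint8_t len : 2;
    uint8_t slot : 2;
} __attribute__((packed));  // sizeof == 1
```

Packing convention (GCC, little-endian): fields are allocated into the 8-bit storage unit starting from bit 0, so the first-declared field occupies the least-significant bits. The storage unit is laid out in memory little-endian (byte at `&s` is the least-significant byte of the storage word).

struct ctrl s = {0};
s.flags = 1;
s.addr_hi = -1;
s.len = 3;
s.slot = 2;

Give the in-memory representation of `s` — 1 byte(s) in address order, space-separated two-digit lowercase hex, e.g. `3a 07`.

bd

flags:2 = 1 → 0x1 << 0 → word 0x01
addr_hi:2 = -1 → 0x3 << 2 → word 0x0d
len:2 = 3 → 0x3 << 4 → word 0x3d
slot:2 = 2 → 0x2 << 6 → word 0xbd
word = 0xbd → little-endian bytes:
  [0]=0xbd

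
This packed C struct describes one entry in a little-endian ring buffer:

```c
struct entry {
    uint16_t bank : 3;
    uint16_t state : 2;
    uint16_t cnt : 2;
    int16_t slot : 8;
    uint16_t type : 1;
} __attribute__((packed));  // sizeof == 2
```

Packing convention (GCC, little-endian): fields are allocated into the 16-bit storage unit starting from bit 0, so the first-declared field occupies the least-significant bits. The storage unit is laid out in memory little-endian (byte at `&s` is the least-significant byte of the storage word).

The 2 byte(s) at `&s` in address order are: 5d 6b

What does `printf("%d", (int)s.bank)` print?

[0]=0x5d [1]=0x6b (little-endian) → word 0x6b5d
bank:3 @ bit 0 → (0x6b5d>>0)&0x7 = 0x5  ←
state:2 @ bit 3 → (0x6b5d>>3)&0x3 = 0x3
cnt:2 @ bit 5 → (0x6b5d>>5)&0x3 = 0x2
slot:8 @ bit 7 → (0x6b5d>>7)&0xff = 0xd6
type:1 @ bit 15 → (0x6b5d>>15)&0x1 = 0x0

5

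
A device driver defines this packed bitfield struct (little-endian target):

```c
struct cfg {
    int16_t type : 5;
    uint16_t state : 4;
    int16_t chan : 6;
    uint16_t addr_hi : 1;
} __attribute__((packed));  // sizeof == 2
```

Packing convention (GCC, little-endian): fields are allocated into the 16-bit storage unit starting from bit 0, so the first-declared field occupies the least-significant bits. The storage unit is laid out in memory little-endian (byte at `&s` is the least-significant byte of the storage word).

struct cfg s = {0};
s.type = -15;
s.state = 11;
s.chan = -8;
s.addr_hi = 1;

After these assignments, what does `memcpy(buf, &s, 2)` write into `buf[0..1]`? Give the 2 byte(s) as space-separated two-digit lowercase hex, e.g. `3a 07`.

71 f1

type:5 = -15 → 0x11 << 0 → word 0x0011
state:4 = 11 → 0xb << 5 → word 0x0171
chan:6 = -8 → 0x38 << 9 → word 0x7171
addr_hi:1 = 1 → 0x1 << 15 → word 0xf171
word = 0xf171 → little-endian bytes:
  [0]=0x71  [1]=0xf1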